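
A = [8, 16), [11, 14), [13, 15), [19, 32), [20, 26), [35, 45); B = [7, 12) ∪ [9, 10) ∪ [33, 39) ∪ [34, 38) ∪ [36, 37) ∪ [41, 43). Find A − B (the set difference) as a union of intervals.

[12, 16) ∪ [19, 32) ∪ [39, 41) ∪ [43, 45)

First set merges to [8, 16), [19, 32), [35, 45).
Second set merges to [7, 12), [33, 39), [41, 43).
[8, 16) \ B = [12, 16).
[19, 32): nothing removed.
[35, 45) \ B = [39, 41), [43, 45).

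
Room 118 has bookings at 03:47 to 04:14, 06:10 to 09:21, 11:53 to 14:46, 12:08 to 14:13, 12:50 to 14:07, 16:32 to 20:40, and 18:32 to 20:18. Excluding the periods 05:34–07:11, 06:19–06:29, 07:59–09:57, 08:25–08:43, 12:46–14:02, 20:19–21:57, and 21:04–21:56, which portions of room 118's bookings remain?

03:47–04:14, 07:11–07:59, 11:53–12:46, 14:02–14:46, 16:32–20:19

Merge the first list: 03:47–04:14, 06:10–09:21, 11:53–14:46, 16:32–20:40.
Merge the second list: 05:34–07:11, 07:59–09:57, 12:46–14:02, 20:19–21:57.
03:47–04:14: nothing removed.
06:10–09:21 \ B = 07:11–07:59.
11:53–14:46 \ B = 11:53–12:46, 14:02–14:46.
16:32–20:40 \ B = 16:32–20:19.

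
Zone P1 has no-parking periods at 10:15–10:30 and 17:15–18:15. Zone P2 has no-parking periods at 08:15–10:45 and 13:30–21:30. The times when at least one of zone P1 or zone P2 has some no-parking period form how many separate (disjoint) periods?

2

A ∪ B = 08:15-10:45, 13:30-21:30.
That is 2 disjoint pieces.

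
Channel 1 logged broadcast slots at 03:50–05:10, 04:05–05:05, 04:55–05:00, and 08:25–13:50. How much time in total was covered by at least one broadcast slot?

Merged: 03:50-05:10, 08:25-13:50.
Lengths: 1 h 20 min + 5 h 25 min = 6 h 45 min.

6 h 45 min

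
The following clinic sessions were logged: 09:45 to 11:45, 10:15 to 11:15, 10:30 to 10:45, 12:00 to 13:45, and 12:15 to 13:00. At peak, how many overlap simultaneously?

3

Sweep endpoints in order; track running count of active intervals.
Peak of 3 reached at 10:30.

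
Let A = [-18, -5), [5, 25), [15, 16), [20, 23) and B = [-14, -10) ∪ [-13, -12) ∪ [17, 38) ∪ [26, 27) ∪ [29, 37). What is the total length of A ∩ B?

First set merges to [-18, -5), [5, 25).
Second set merges to [-14, -10), [17, 38).
A ∩ B = [-14, -10), [17, 25).
Total: 4 + 8 = 12.

12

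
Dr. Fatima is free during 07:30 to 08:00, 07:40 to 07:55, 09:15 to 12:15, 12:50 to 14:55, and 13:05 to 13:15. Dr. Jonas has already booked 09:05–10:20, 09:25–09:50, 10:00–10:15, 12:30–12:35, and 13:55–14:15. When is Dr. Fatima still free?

07:30–08:00, 10:20–12:15, 12:50–13:55, 14:15–14:55

Merge the first list: 07:30–08:00, 09:15–12:15, 12:50–14:55.
Merge the second list: 09:05–10:20, 12:30–12:35, 13:55–14:15.
07:30–08:00: nothing removed.
09:15–12:15 \ B = 10:20–12:15.
12:50–14:55 \ B = 12:50–13:55, 14:15–14:55.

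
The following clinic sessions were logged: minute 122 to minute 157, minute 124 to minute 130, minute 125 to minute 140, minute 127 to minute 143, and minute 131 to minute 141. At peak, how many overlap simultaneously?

Walk the sorted start/end points keeping a running depth.
The depth first hits 4 at minute 127.

4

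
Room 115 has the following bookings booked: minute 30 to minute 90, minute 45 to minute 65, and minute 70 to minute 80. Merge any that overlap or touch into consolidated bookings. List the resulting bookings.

minute 45 to minute 65 overlaps/touches minute 30 to minute 90 → extend to minute 30 to minute 90.
minute 70 to minute 80 overlaps/touches minute 30 to minute 90 → extend to minute 30 to minute 90.

minute 30 to minute 90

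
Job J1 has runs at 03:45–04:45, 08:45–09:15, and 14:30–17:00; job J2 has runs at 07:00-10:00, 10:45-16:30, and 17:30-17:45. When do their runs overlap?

03:45–04:45: no overlap with the second set.
08:45–09:15 meets the second set on 08:45–09:15.
14:30–17:00 meets the second set on 14:30–16:30.

08:45–09:15, 14:30–16:30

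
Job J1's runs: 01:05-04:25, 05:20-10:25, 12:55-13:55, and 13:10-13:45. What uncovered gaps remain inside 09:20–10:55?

10:25–10:55

The merged coverage is 01:05–04:25, 05:20–10:25, 12:55–13:55.
Complement within 09:20–10:55: 10:25–10:55.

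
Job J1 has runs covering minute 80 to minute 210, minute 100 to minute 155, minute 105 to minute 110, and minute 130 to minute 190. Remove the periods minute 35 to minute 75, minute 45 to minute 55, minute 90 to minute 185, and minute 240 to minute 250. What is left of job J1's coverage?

Merge the first list: minute 80 to minute 210.
Merge the second list: minute 35 to minute 75, minute 90 to minute 185, minute 240 to minute 250.
minute 80 to minute 210 \ B = minute 80 to minute 90, minute 185 to minute 210.

minute 80 to minute 90, minute 185 to minute 210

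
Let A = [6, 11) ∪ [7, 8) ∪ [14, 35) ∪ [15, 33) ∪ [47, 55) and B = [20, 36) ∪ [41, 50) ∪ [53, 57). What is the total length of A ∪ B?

43

A, merged: [6, 11), [14, 35), [47, 55).
A ∪ B = [6, 11), [14, 36), [41, 57).
Total: 5 + 22 + 16 = 43.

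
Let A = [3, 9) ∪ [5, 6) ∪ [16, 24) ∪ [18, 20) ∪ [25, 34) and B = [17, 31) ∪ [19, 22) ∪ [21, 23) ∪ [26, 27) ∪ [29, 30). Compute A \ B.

[3, 9) ∪ [16, 17) ∪ [31, 34)

A, merged: [3, 9), [16, 24), [25, 34).
B, merged: [17, 31).
[3, 9) is untouched.
[16, 24) with B removed leaves [16, 17).
[25, 34) with B removed leaves [31, 34).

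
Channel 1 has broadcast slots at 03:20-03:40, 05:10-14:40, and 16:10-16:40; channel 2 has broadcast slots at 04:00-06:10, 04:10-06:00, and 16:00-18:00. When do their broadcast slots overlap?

B, merged: 04:00-06:10, 16:00-18:00.
03:20-03:40: no overlap with the second set.
05:10-14:40 meets the second set on 05:10-06:10.
16:10-16:40 meets the second set on 16:10-16:40.

05:10-06:10, 16:10-16:40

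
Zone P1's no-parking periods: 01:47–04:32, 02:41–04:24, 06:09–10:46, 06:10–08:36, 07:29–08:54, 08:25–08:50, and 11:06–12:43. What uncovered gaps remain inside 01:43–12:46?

After merging, the occupied span is 01:47–04:32, 06:09–10:46, 11:06–12:43.
Uncovered inside 01:43–12:46: 01:43–01:47, 04:32–06:09, 10:46–11:06, 12:43–12:46.

01:43–01:47, 04:32–06:09, 10:46–11:06, 12:43–12:46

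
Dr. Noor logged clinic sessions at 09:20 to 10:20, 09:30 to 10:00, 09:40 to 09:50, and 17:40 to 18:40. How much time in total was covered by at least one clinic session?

Merged: 09:20–10:20, 17:40–18:40.
Lengths: 1 h + 1 h = 2 h.

2 h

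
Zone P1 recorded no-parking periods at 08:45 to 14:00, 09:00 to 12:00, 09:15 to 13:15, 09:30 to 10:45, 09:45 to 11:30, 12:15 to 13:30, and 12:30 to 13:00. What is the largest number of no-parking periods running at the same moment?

Walk the sorted start/end points keeping a running depth.
The depth first hits 5 at 09:45.

5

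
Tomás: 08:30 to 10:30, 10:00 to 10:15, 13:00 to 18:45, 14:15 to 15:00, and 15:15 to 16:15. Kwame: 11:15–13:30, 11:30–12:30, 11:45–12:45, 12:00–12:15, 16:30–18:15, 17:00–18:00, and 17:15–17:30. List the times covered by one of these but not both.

Merge the first list: 08:30–10:30, 13:00–18:45.
Merge the second list: 11:15–13:30, 16:30–18:15.
A \ B = 08:30–10:30, 13:30–16:30, 18:15–18:45.
B \ A = 11:15–13:00.
Union of the two gives the symmetric difference.

08:30–10:30, 11:15–13:00, 13:30–16:30, 18:15–18:45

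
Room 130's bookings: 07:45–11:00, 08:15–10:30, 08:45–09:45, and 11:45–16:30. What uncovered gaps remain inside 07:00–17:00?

The merged coverage is 07:45–11:00, 11:45–16:30.
Gaps within 07:00–17:00: 07:00–07:45, 11:00–11:45, 16:30–17:00.

07:00–07:45, 11:00–11:45, 16:30–17:00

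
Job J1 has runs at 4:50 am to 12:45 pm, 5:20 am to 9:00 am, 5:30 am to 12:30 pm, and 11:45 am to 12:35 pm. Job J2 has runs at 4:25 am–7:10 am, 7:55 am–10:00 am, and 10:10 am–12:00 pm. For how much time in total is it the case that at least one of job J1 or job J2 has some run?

8 h 20 min

Merge the first list: 4:50 am–12:45 pm.
A ∪ B = 4:25 am–12:45 pm.
Total: 8 h 20 min.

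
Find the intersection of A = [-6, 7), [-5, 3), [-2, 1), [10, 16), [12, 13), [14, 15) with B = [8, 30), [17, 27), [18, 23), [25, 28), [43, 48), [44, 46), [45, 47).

Merge the first list: [-6, 7), [10, 16).
Merge the second list: [8, 30), [43, 48).
[-6, 7): no overlap with the second set.
[10, 16) meets the second set on [10, 16).

[10, 16)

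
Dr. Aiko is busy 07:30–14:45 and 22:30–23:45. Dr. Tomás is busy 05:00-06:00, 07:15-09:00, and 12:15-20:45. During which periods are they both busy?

07:30–14:45 overlaps B on 07:30–09:00, 12:15–14:45.
22:30–23:45 falls entirely outside B.

07:30–09:00, 12:15–14:45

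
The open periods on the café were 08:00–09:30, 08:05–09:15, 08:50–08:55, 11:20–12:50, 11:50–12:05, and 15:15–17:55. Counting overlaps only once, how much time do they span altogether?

5 h 40 min

Merged: 08:00-09:30, 11:20-12:50, 15:15-17:55.
Lengths: 1 h 30 min + 1 h 30 min + 2 h 40 min = 5 h 40 min.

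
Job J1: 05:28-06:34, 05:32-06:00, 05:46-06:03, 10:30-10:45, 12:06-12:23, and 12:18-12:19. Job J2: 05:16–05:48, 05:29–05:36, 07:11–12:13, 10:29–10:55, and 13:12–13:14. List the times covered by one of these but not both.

05:16-05:28, 05:48-06:34, 07:11-10:30, 10:45-12:06, 12:13-12:23, 13:12-13:14

Merge the first list: 05:28-06:34, 10:30-10:45, 12:06-12:23.
Merge the second list: 05:16-05:48, 07:11-12:13, 13:12-13:14.
Only in the first: 05:48-06:34, 12:13-12:23.
Only in the second: 05:16-05:28, 07:11-10:30, 10:45-12:06, 13:12-13:14.
Together these are the periods covered by exactly one.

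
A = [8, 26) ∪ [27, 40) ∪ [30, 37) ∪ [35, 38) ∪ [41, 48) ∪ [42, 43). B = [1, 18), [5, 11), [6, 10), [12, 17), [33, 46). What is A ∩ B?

[8, 18) ∪ [33, 40) ∪ [41, 46)

Merge the first list: [8, 26), [27, 40), [41, 48).
Merge the second list: [1, 18), [33, 46).
[8, 26) meets the second set on [8, 18).
[27, 40) meets the second set on [33, 40).
[41, 48) meets the second set on [41, 46).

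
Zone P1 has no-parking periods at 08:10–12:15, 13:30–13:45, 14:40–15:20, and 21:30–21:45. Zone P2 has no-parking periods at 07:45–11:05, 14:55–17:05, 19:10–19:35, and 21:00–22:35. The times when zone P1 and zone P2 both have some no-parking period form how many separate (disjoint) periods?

A ∩ B = 08:10-11:05, 14:55-15:20, 21:30-21:45.
That is 3 disjoint pieces.

3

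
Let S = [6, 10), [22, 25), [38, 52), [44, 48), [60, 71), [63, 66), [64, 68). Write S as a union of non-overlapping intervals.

[22, 25) is disjoint → start new block.
[38, 52) is disjoint → start new block.
[44, 48) overlaps/touches [38, 52) → extend to [38, 52).
[60, 71) is disjoint → start new block.
[63, 66) overlaps/touches [60, 71) → extend to [60, 71).
[64, 68) overlaps/touches [60, 71) → extend to [60, 71).

[6, 10) ∪ [22, 25) ∪ [38, 52) ∪ [60, 71)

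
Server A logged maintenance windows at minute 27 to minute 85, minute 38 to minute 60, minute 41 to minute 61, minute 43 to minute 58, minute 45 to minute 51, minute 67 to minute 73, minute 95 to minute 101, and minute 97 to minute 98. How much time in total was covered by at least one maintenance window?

64 minutes

Merged: minute 27 to minute 85, minute 95 to minute 101.
Lengths: 58 minutes + 6 minutes = 64 minutes.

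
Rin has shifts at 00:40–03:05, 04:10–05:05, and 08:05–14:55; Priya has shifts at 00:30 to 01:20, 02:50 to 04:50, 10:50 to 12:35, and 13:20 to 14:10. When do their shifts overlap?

00:40–03:05 overlaps B on 00:40–01:20, 02:50–03:05.
04:10–05:05 overlaps B on 04:10–04:50.
08:05–14:55 overlaps B on 10:50–12:35, 13:20–14:10.

00:40–01:20, 02:50–03:05, 04:10–04:50, 10:50–12:35, 13:20–14:10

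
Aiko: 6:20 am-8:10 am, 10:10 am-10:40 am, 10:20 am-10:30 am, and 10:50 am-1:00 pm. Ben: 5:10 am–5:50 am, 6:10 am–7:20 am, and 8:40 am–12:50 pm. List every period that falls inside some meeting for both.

Merge the first list: 6:20 am-8:10 am, 10:10 am-10:40 am, 10:50 am-1:00 pm.
6:20 am-8:10 am ∩ B → 6:20 am-7:20 am.
10:10 am-10:40 am ∩ B → 10:10 am-10:40 am.
10:50 am-1:00 pm ∩ B → 10:50 am-12:50 pm.

6:20 am-7:20 am, 10:10 am-10:40 am, 10:50 am-12:50 pm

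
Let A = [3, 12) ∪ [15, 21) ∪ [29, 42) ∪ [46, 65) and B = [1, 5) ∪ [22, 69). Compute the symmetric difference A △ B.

Only in the first: [5, 12), [15, 21).
Only in the second: [1, 3), [22, 29), [42, 46), [65, 69).
Together these are the periods covered by exactly one.

[1, 3) ∪ [5, 12) ∪ [15, 21) ∪ [22, 29) ∪ [42, 46) ∪ [65, 69)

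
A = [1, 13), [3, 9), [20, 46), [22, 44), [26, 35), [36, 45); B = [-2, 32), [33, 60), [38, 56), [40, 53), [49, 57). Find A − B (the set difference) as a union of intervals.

Merge the first list: [1, 13), [20, 46).
Merge the second list: [-2, 32), [33, 60).
[1, 13): entirely removed.
[20, 46) \ B = [32, 33).

[32, 33)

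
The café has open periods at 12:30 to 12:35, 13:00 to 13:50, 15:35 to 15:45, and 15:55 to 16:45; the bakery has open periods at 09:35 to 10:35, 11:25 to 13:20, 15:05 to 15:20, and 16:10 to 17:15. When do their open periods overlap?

12:30-12:35, 13:00-13:20, 16:10-16:45

12:30-12:35 ∩ B → 12:30-12:35.
13:00-13:50 ∩ B → 13:00-13:20.
15:35-15:45 meets no B interval.
15:55-16:45 ∩ B → 16:10-16:45.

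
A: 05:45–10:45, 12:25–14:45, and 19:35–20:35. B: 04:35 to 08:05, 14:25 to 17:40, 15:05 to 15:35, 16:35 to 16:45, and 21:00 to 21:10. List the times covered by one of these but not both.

04:35-05:45, 08:05-10:45, 12:25-14:25, 14:45-17:40, 19:35-20:35, 21:00-21:10

Second set merges to 04:35-08:05, 14:25-17:40, 21:00-21:10.
Only in the first: 08:05-10:45, 12:25-14:25, 19:35-20:35.
Only in the second: 04:35-05:45, 14:45-17:40, 21:00-21:10.
Together these are the periods covered by exactly one.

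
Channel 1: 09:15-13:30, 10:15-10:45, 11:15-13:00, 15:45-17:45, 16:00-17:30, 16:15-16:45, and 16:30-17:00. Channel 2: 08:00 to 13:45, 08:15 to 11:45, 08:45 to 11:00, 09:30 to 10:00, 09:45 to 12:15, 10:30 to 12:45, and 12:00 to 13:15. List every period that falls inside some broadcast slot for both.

09:15–13:30

Merge the first list: 09:15–13:30, 15:45–17:45.
Merge the second list: 08:00–13:45.
09:15–13:30 meets the second set on 09:15–13:30.
15:45–17:45: no overlap with the second set.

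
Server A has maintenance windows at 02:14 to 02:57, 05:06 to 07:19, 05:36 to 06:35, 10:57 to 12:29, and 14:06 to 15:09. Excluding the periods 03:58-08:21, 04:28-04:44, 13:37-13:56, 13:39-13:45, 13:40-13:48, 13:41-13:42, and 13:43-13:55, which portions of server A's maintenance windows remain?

First set merges to 02:14-02:57, 05:06-07:19, 10:57-12:29, 14:06-15:09.
Second set merges to 03:58-08:21, 13:37-13:56.
02:14-02:57: nothing removed.
05:06-07:19: entirely removed.
10:57-12:29: nothing removed.
14:06-15:09: nothing removed.

02:14-02:57, 10:57-12:29, 14:06-15:09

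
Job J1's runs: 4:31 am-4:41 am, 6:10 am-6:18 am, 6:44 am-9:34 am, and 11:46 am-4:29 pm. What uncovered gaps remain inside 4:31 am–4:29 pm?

After merging, the occupied span is 4:31 am–4:41 am, 6:10 am–6:18 am, 6:44 am–9:34 am, 11:46 am–4:29 pm.
Gaps within 4:31 am–4:29 pm: 4:41 am–6:10 am, 6:18 am–6:44 am, 9:34 am–11:46 am.

4:41 am–6:10 am, 6:18 am–6:44 am, 9:34 am–11:46 am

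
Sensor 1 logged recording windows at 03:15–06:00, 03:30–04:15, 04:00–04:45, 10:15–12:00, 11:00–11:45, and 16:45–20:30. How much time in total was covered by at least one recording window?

Merged: 03:15–06:00, 10:15–12:00, 16:45–20:30.
Lengths: 2 h 45 min + 1 h 45 min + 3 h 45 min = 8 h 15 min.

8 h 15 min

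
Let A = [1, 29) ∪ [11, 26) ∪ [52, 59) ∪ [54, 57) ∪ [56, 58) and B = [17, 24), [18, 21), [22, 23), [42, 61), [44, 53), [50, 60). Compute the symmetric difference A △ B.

A, merged: [1, 29), [52, 59).
B, merged: [17, 24), [42, 61).
A but not B: [1, 17), [24, 29).
B but not A: [42, 52), [59, 61).
Combining gives A △ B.

[1, 17) ∪ [24, 29) ∪ [42, 52) ∪ [59, 61)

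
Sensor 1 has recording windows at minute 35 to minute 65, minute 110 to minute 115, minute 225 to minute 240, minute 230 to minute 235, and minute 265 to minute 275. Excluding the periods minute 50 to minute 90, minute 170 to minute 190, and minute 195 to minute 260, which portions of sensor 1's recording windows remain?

minute 35 to minute 50, minute 110 to minute 115, minute 265 to minute 275

A, merged: minute 35 to minute 65, minute 110 to minute 115, minute 225 to minute 240, minute 265 to minute 275.
minute 35 to minute 65 with B removed leaves minute 35 to minute 50.
minute 110 to minute 115 is untouched.
minute 225 to minute 240 lies entirely inside B → drops out.
minute 265 to minute 275 is untouched.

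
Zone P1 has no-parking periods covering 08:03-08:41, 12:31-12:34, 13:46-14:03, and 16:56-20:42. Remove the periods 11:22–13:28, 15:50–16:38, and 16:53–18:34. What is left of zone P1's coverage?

08:03–08:41, 13:46–14:03, 18:34–20:42

08:03–08:41 is untouched.
12:31–12:34 lies entirely inside B → drops out.
13:46–14:03 is untouched.
16:56–20:42 with B removed leaves 18:34–20:42.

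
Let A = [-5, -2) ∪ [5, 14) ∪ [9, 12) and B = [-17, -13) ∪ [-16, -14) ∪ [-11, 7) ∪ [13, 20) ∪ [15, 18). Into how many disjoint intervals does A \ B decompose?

Merge the first list: [-5, -2), [5, 14).
Merge the second list: [-17, -13), [-11, 7), [13, 20).
A \ B = [7, 13).
That is 1 disjoint piece.

1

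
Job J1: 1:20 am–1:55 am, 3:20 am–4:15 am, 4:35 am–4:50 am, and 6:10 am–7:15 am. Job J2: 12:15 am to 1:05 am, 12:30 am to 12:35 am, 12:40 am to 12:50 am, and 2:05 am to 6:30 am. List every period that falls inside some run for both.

Second set merges to 12:15 am–1:05 am, 2:05 am–6:30 am.
1:20 am–1:55 am meets no B interval.
3:20 am–4:15 am ∩ B → 3:20 am–4:15 am.
4:35 am–4:50 am ∩ B → 4:35 am–4:50 am.
6:10 am–7:15 am ∩ B → 6:10 am–6:30 am.

3:20 am–4:15 am, 4:35 am–4:50 am, 6:10 am–6:30 am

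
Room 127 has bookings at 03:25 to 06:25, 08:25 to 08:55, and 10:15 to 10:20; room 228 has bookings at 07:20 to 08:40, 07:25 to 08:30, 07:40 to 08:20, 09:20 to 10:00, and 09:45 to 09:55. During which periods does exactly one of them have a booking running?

Merge the second list: 07:20–08:40, 09:20–10:00.
A but not B: 03:25–06:25, 08:40–08:55, 10:15–10:20.
B but not A: 07:20–08:25, 09:20–10:00.
Combining gives A △ B.

03:25–06:25, 07:20–08:25, 08:40–08:55, 09:20–10:00, 10:15–10:20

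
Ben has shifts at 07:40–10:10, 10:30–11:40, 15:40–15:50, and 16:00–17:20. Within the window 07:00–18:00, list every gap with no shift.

Covered (merged): 07:40–10:10, 10:30–11:40, 15:40–15:50, 16:00–17:20.
Uncovered inside 07:00–18:00: 07:00–07:40, 10:10–10:30, 11:40–15:40, 15:50–16:00, 17:20–18:00.

07:00–07:40, 10:10–10:30, 11:40–15:40, 15:50–16:00, 17:20–18:00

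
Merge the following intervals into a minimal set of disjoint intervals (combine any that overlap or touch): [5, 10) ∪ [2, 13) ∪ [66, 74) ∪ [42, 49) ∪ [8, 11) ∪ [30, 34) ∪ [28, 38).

[2, 13) ∪ [28, 38) ∪ [42, 49) ∪ [66, 74)

Sort by start: [2, 13), [5, 10), [8, 11), [28, 38), [30, 34), [42, 49), [66, 74).
[5, 10) overlaps/touches [2, 13) → extend to [2, 13).
[8, 11) overlaps/touches [2, 13) → extend to [2, 13).
[28, 38) is disjoint → start new block.
[30, 34) overlaps/touches [28, 38) → extend to [28, 38).
[42, 49) is disjoint → start new block.
[66, 74) is disjoint → start new block.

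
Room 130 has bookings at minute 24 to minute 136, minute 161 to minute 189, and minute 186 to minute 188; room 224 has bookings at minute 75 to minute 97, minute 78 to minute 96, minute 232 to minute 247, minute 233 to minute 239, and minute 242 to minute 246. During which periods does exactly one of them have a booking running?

minute 24 to minute 75, minute 97 to minute 136, minute 161 to minute 189, minute 232 to minute 247

A, merged: minute 24 to minute 136, minute 161 to minute 189.
B, merged: minute 75 to minute 97, minute 232 to minute 247.
A \ B = minute 24 to minute 75, minute 97 to minute 136, minute 161 to minute 189.
B \ A = minute 232 to minute 247.
Union of the two gives the symmetric difference.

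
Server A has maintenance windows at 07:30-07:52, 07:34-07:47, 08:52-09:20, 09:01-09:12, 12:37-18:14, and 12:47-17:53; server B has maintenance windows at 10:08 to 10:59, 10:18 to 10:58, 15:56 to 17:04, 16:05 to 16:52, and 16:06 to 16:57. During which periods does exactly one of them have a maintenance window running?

07:30–07:52, 08:52–09:20, 10:08–10:59, 12:37–15:56, 17:04–18:14

First set merges to 07:30–07:52, 08:52–09:20, 12:37–18:14.
Second set merges to 10:08–10:59, 15:56–17:04.
Only in the first: 07:30–07:52, 08:52–09:20, 12:37–15:56, 17:04–18:14.
Only in the second: 10:08–10:59.
Together these are the periods covered by exactly one.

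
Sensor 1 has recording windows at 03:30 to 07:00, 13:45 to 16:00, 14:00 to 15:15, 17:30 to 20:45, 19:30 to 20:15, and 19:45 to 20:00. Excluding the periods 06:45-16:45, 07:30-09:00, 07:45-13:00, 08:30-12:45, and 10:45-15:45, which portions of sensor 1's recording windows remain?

03:30–06:45, 17:30–20:45

A, merged: 03:30–07:00, 13:45–16:00, 17:30–20:45.
B, merged: 06:45–16:45.
03:30–07:00 minus B → 03:30–06:45.
13:45–16:00: fully covered by B → removed.
17:30–20:45: no B overlap → unchanged.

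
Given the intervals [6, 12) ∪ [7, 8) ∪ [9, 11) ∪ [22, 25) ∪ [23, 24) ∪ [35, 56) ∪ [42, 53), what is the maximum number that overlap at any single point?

At 7, 2 of the intervals are simultaneously active.
No point has more.

2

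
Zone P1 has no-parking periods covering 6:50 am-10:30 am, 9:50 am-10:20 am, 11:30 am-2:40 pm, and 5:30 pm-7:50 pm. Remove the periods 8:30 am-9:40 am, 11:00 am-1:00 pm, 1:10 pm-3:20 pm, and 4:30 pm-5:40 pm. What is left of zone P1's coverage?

6:50 am-8:30 am, 9:40 am-10:30 am, 1:00 pm-1:10 pm, 5:40 pm-7:50 pm

First set merges to 6:50 am-10:30 am, 11:30 am-2:40 pm, 5:30 pm-7:50 pm.
6:50 am-10:30 am with B removed leaves 6:50 am-8:30 am, 9:40 am-10:30 am.
11:30 am-2:40 pm with B removed leaves 1:00 pm-1:10 pm.
5:30 pm-7:50 pm with B removed leaves 5:40 pm-7:50 pm.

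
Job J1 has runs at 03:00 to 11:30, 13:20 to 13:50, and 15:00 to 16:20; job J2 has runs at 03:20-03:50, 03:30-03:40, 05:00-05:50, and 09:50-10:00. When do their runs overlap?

Merge the second list: 03:20–03:50, 05:00–05:50, 09:50–10:00.
03:00–11:30 overlaps B on 03:20–03:50, 05:00–05:50, 09:50–10:00.
13:20–13:50 falls entirely outside B.
15:00–16:20 falls entirely outside B.

03:20–03:50, 05:00–05:50, 09:50–10:00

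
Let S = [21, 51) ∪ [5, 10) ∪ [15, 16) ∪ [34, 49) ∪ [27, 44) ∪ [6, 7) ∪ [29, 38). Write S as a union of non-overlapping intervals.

[5, 10) ∪ [15, 16) ∪ [21, 51)

Sort by start: [5, 10), [6, 7), [15, 16), [21, 51), [27, 44), [29, 38), [34, 49).
[6, 7) overlaps/touches [5, 10) → extend to [5, 10).
[15, 16) is disjoint → start new block.
[21, 51) is disjoint → start new block.
[27, 44) overlaps/touches [21, 51) → extend to [21, 51).
[29, 38) overlaps/touches [21, 51) → extend to [21, 51).
[34, 49) overlaps/touches [21, 51) → extend to [21, 51).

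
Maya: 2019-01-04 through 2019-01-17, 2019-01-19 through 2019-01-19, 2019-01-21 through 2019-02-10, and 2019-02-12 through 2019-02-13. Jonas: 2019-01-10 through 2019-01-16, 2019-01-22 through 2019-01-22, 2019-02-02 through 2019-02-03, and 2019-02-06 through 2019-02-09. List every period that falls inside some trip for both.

2019-01-10 through 2019-01-16, 2019-01-22 through 2019-01-22, 2019-02-02 through 2019-02-03, 2019-02-06 through 2019-02-09

2019-01-04 through 2019-01-17 ∩ B → 2019-01-10 through 2019-01-16.
2019-01-19 through 2019-01-19 meets no B interval.
2019-01-21 through 2019-02-10 ∩ B → 2019-01-22 through 2019-01-22, 2019-02-02 through 2019-02-03, 2019-02-06 through 2019-02-09.
2019-02-12 through 2019-02-13 meets no B interval.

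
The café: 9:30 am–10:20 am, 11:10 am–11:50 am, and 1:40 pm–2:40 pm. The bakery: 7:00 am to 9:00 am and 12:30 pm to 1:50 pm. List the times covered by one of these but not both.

A \ B = 9:30 am–10:20 am, 11:10 am–11:50 am, 1:50 pm–2:40 pm.
B \ A = 7:00 am–9:00 am, 12:30 pm–1:40 pm.
Union of the two gives the symmetric difference.

7:00 am–9:00 am, 9:30 am–10:20 am, 11:10 am–11:50 am, 12:30 pm–1:40 pm, 1:50 pm–2:40 pm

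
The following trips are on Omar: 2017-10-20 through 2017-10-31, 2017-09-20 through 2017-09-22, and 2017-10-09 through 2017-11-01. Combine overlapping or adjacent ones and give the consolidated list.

Sort by start: 2017-09-20 through 2017-09-22, 2017-10-09 through 2017-11-01, 2017-10-20 through 2017-10-31.
2017-10-09 through 2017-11-01 is disjoint → start new block.
2017-10-20 through 2017-10-31 overlaps/touches 2017-10-09 through 2017-11-01 → extend to 2017-10-09 through 2017-11-01.

2017-09-20 through 2017-09-22, 2017-10-09 through 2017-11-01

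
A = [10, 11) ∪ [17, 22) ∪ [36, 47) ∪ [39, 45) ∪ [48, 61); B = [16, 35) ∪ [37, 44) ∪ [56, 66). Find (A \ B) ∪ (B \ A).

A, merged: [10, 11), [17, 22), [36, 47), [48, 61).
A but not B: [10, 11), [36, 37), [44, 47), [48, 56).
B but not A: [16, 17), [22, 35), [61, 66).
Combining gives A △ B.

[10, 11) ∪ [16, 17) ∪ [22, 35) ∪ [36, 37) ∪ [44, 47) ∪ [48, 56) ∪ [61, 66)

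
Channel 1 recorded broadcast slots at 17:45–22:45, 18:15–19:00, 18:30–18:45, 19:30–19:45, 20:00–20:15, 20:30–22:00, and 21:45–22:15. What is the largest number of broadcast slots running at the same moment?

3

Sweep endpoints in order; track running count of active intervals.
Peak of 3 reached at 18:30.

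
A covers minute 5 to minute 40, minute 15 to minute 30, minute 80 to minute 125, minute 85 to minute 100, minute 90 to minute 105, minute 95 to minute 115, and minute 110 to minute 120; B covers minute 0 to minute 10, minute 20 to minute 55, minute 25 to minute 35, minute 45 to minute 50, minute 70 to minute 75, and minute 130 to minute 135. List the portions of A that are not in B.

minute 10 to minute 20, minute 80 to minute 125

First set merges to minute 5 to minute 40, minute 80 to minute 125.
Second set merges to minute 0 to minute 10, minute 20 to minute 55, minute 70 to minute 75, minute 130 to minute 135.
minute 5 to minute 40 minus B → minute 10 to minute 20.
minute 80 to minute 125: no B overlap → unchanged.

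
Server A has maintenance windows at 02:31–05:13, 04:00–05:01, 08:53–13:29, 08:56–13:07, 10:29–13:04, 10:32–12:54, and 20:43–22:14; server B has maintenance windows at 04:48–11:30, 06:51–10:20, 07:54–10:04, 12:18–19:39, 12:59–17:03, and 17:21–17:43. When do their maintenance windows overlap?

A, merged: 02:31-05:13, 08:53-13:29, 20:43-22:14.
B, merged: 04:48-11:30, 12:18-19:39.
02:31-05:13 meets the second set on 04:48-05:13.
08:53-13:29 meets the second set on 08:53-11:30, 12:18-13:29.
20:43-22:14: no overlap with the second set.

04:48-05:13, 08:53-11:30, 12:18-13:29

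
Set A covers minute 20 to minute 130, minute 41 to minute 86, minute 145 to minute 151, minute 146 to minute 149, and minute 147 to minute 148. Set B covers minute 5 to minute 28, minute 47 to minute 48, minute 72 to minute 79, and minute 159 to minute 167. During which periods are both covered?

First set merges to minute 20 to minute 130, minute 145 to minute 151.
minute 20 to minute 130 overlaps B on minute 20 to minute 28, minute 47 to minute 48, minute 72 to minute 79.
minute 145 to minute 151 falls entirely outside B.

minute 20 to minute 28, minute 47 to minute 48, minute 72 to minute 79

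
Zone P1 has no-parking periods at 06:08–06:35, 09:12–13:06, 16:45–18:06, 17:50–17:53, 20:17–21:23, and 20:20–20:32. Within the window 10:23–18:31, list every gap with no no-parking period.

13:06–16:45, 18:06–18:31

Covered (merged): 06:08–06:35, 09:12–13:06, 16:45–18:06, 20:17–21:23.
Gaps within 10:23–18:31: 13:06–16:45, 18:06–18:31.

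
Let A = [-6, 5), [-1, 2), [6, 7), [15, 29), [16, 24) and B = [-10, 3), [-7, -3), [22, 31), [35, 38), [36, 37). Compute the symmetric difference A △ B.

A, merged: [-6, 5), [6, 7), [15, 29).
B, merged: [-10, 3), [22, 31), [35, 38).
A \ B = [3, 5), [6, 7), [15, 22).
B \ A = [-10, -6), [29, 31), [35, 38).
Union of the two gives the symmetric difference.

[-10, -6) ∪ [3, 5) ∪ [6, 7) ∪ [15, 22) ∪ [29, 31) ∪ [35, 38)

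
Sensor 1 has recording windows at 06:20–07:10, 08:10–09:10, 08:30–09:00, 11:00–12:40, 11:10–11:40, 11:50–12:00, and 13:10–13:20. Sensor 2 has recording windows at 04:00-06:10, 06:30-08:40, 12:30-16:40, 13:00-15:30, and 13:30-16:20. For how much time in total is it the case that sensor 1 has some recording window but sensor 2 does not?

2 h 10 min

Merge the first list: 06:20–07:10, 08:10–09:10, 11:00–12:40, 13:10–13:20.
Merge the second list: 04:00–06:10, 06:30–08:40, 12:30–16:40.
A \ B = 06:20–06:30, 08:40–09:10, 11:00–12:30.
Total: 10 min + 30 min + 1 h 30 min = 2 h 10 min.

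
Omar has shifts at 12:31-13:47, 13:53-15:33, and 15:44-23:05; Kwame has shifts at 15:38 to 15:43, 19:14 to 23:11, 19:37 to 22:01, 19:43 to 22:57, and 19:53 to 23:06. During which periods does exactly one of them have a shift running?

12:31-13:47, 13:53-15:33, 15:38-15:43, 15:44-19:14, 23:05-23:11

Second set merges to 15:38-15:43, 19:14-23:11.
A \ B = 12:31-13:47, 13:53-15:33, 15:44-19:14.
B \ A = 15:38-15:43, 23:05-23:11.
Union of the two gives the symmetric difference.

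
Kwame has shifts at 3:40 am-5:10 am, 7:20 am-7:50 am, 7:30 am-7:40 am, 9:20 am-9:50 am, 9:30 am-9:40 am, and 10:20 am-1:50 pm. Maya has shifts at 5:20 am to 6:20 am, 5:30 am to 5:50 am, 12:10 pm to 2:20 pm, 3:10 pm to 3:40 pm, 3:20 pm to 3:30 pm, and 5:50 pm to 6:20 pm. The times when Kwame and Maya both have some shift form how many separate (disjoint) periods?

A, merged: 3:40 am–5:10 am, 7:20 am–7:50 am, 9:20 am–9:50 am, 10:20 am–1:50 pm.
B, merged: 5:20 am–6:20 am, 12:10 pm–2:20 pm, 3:10 pm–3:40 pm, 5:50 pm–6:20 pm.
A ∩ B = 12:10 pm–1:50 pm.
That is 1 disjoint piece.

1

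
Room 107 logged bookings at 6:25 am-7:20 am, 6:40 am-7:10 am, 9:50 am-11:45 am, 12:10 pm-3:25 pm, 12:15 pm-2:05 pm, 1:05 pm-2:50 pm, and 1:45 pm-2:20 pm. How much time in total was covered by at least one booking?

6 h 5 min

Merged: 6:25 am–7:20 am, 9:50 am–11:45 am, 12:10 pm–3:25 pm.
Lengths: 55 min + 1 h 55 min + 3 h 15 min = 6 h 5 min.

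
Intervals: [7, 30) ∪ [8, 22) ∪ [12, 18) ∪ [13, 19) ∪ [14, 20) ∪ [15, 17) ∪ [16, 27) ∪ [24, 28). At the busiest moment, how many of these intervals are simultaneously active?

Sweep endpoints in order; track running count of active intervals.
Peak of 7 reached at 16.

7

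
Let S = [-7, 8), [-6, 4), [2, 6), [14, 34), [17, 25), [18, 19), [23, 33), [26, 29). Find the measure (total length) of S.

Merged: [-7, 8), [14, 34).
Lengths: 15 + 20 = 35.

35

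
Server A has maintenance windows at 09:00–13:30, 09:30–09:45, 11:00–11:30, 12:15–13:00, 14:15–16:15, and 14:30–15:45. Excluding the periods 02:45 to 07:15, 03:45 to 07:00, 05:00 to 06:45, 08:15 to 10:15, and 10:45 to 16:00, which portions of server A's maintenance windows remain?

10:15-10:45, 16:00-16:15

A, merged: 09:00-13:30, 14:15-16:15.
B, merged: 02:45-07:15, 08:15-10:15, 10:45-16:00.
09:00-13:30 minus B → 10:15-10:45.
14:15-16:15 minus B → 16:00-16:15.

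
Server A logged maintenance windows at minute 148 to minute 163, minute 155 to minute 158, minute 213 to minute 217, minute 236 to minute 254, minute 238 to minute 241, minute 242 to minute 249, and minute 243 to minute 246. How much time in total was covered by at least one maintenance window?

Merged: minute 148 to minute 163, minute 213 to minute 217, minute 236 to minute 254.
Lengths: 15 minutes + 4 minutes + 18 minutes = 37 minutes.

37 minutes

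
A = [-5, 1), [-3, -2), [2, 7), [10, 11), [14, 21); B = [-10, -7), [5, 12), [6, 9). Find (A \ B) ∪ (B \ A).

[-10, -7) ∪ [-5, 1) ∪ [2, 5) ∪ [7, 10) ∪ [11, 12) ∪ [14, 21)

A, merged: [-5, 1), [2, 7), [10, 11), [14, 21).
B, merged: [-10, -7), [5, 12).
A \ B = [-5, 1), [2, 5), [14, 21).
B \ A = [-10, -7), [7, 10), [11, 12).
Union of the two gives the symmetric difference.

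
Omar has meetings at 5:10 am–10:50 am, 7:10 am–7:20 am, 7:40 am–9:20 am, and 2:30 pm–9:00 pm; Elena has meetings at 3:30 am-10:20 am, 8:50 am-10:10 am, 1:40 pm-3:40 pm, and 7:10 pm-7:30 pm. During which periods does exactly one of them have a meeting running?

3:30 am-5:10 am, 10:20 am-10:50 am, 1:40 pm-2:30 pm, 3:40 pm-7:10 pm, 7:30 pm-9:00 pm

First set merges to 5:10 am-10:50 am, 2:30 pm-9:00 pm.
Second set merges to 3:30 am-10:20 am, 1:40 pm-3:40 pm, 7:10 pm-7:30 pm.
A \ B = 10:20 am-10:50 am, 3:40 pm-7:10 pm, 7:30 pm-9:00 pm.
B \ A = 3:30 am-5:10 am, 1:40 pm-2:30 pm.
Union of the two gives the symmetric difference.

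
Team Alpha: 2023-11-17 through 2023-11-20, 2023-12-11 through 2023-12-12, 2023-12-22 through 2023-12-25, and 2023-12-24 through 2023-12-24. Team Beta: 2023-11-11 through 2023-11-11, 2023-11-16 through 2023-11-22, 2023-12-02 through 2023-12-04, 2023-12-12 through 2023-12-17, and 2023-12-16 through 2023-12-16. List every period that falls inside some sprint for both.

2023-11-17 through 2023-11-20, 2023-12-12 through 2023-12-12

First set merges to 2023-11-17 through 2023-11-20, 2023-12-11 through 2023-12-12, 2023-12-22 through 2023-12-25.
Second set merges to 2023-11-11 through 2023-11-11, 2023-11-16 through 2023-11-22, 2023-12-02 through 2023-12-04, 2023-12-12 through 2023-12-17.
2023-11-17 through 2023-11-20 overlaps B on 2023-11-17 through 2023-11-20.
2023-12-11 through 2023-12-12 overlaps B on 2023-12-12 through 2023-12-12.
2023-12-22 through 2023-12-25 falls entirely outside B.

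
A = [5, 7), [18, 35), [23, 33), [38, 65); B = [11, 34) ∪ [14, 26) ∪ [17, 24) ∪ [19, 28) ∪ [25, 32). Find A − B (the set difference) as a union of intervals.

A, merged: [5, 7), [18, 35), [38, 65).
B, merged: [11, 34).
[5, 7) is untouched.
[18, 35) with B removed leaves [34, 35).
[38, 65) is untouched.

[5, 7) ∪ [34, 35) ∪ [38, 65)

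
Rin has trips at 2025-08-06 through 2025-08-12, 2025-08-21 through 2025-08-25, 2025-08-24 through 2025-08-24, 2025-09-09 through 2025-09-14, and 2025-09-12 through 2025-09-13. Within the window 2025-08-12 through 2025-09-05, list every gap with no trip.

2025-08-13 through 2025-08-20, 2025-08-26 through 2025-09-05

The merged coverage is 2025-08-06 through 2025-08-12, 2025-08-21 through 2025-08-25, 2025-09-09 through 2025-09-14.
Complement within 2025-08-12 through 2025-09-05: 2025-08-13 through 2025-08-20, 2025-08-26 through 2025-09-05.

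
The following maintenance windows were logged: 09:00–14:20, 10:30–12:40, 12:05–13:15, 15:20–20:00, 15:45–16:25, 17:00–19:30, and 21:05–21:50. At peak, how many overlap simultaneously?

3

Walk the sorted start/end points keeping a running depth.
The depth first hits 3 at 12:05.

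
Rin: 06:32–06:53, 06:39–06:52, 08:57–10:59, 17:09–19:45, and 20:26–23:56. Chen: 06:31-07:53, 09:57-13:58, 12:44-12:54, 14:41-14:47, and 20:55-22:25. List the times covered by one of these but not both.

Merge the first list: 06:32–06:53, 08:57–10:59, 17:09–19:45, 20:26–23:56.
Merge the second list: 06:31–07:53, 09:57–13:58, 14:41–14:47, 20:55–22:25.
A \ B = 08:57–09:57, 17:09–19:45, 20:26–20:55, 22:25–23:56.
B \ A = 06:31–06:32, 06:53–07:53, 10:59–13:58, 14:41–14:47.
Union of the two gives the symmetric difference.

06:31–06:32, 06:53–07:53, 08:57–09:57, 10:59–13:58, 14:41–14:47, 17:09–19:45, 20:26–20:55, 22:25–23:56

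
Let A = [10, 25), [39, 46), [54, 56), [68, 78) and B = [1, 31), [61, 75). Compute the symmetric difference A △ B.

A \ B = [39, 46), [54, 56), [75, 78).
B \ A = [1, 10), [25, 31), [61, 68).
Union of the two gives the symmetric difference.

[1, 10) ∪ [25, 31) ∪ [39, 46) ∪ [54, 56) ∪ [61, 68) ∪ [75, 78)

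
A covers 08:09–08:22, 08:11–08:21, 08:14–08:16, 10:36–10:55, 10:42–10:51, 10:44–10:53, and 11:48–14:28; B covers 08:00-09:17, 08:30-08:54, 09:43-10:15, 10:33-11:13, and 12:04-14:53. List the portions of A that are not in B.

11:48–12:04

A, merged: 08:09–08:22, 10:36–10:55, 11:48–14:28.
B, merged: 08:00–09:17, 09:43–10:15, 10:33–11:13, 12:04–14:53.
08:09–08:22: fully covered by B → removed.
10:36–10:55: fully covered by B → removed.
11:48–14:28 minus B → 11:48–12:04.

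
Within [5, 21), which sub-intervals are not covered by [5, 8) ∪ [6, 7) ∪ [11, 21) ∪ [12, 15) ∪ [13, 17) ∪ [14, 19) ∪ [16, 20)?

[8, 11)

Covered (merged): [5, 8), [11, 21).
Complement within [5, 21): [8, 11).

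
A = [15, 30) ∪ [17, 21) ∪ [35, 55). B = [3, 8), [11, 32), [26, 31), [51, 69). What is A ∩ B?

First set merges to [15, 30), [35, 55).
Second set merges to [3, 8), [11, 32), [51, 69).
[15, 30) overlaps B on [15, 30).
[35, 55) overlaps B on [51, 55).

[15, 30) ∪ [51, 55)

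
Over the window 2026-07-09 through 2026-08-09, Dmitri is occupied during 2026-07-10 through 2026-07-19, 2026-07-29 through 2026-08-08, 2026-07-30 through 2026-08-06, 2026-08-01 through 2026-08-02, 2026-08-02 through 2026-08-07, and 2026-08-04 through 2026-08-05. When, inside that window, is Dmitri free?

Covered (merged): 2026-07-10 through 2026-07-19, 2026-07-29 through 2026-08-08.
Gaps within 2026-07-09 through 2026-08-09: 2026-07-09 through 2026-07-09, 2026-07-20 through 2026-07-28, 2026-08-09 through 2026-08-09.

2026-07-09 through 2026-07-09, 2026-07-20 through 2026-07-28, 2026-08-09 through 2026-08-09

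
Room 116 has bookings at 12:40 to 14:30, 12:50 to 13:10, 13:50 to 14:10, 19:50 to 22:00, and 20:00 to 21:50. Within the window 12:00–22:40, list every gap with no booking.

The merged coverage is 12:40-14:30, 19:50-22:00.
Uncovered inside 12:00-22:40: 12:00-12:40, 14:30-19:50, 22:00-22:40.

12:00-12:40, 14:30-19:50, 22:00-22:40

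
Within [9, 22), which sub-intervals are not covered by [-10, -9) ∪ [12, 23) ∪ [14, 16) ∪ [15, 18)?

After merging, the occupied span is [-10, -9), [12, 23).
Complement within [9, 22): [9, 12).

[9, 12)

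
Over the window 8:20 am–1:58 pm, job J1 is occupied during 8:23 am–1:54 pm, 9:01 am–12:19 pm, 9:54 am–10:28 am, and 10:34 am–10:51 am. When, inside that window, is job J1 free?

8:20 am–8:23 am, 1:54 pm–1:58 pm

The merged coverage is 8:23 am–1:54 pm.
Complement within 8:20 am–1:58 pm: 8:20 am–8:23 am, 1:54 pm–1:58 pm.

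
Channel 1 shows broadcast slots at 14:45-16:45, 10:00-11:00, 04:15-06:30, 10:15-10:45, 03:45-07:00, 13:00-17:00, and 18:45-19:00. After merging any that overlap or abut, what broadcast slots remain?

03:45–07:00, 10:00–11:00, 13:00–17:00, 18:45–19:00

Sort by start: 03:45–07:00, 04:15–06:30, 10:00–11:00, 10:15–10:45, 13:00–17:00, 14:45–16:45, 18:45–19:00.
04:15–06:30 overlaps/touches 03:45–07:00 → extend to 03:45–07:00.
10:00–11:00 is disjoint → start new block.
10:15–10:45 overlaps/touches 10:00–11:00 → extend to 10:00–11:00.
13:00–17:00 is disjoint → start new block.
14:45–16:45 overlaps/touches 13:00–17:00 → extend to 13:00–17:00.
18:45–19:00 is disjoint → start new block.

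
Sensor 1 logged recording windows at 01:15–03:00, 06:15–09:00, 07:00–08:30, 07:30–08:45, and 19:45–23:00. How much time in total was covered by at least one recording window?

Merged: 01:15-03:00, 06:15-09:00, 19:45-23:00.
Lengths: 1 h 45 min + 2 h 45 min + 3 h 15 min = 7 h 45 min.

7 h 45 min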